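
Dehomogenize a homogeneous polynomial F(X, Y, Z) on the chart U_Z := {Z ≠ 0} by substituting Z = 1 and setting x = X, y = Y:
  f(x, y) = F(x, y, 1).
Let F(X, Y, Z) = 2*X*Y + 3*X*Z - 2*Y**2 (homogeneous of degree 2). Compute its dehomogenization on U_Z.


f(x, y) = 2*x*y + 3*x - 2*y**2

On U_Z we set Z = 1. Each monomial c·X^i·Y^j·Z^k in F becomes c·x^i·y^j·1^k = c·x^i·y^j.
Substituting Z = 1: F(X, Y, 1) = 2*x*y + 3*x - 2*y**2.
Note: deg(f) ≤ deg(F) = 2; strict inequality happens when F is divisible by Z (lost terms).


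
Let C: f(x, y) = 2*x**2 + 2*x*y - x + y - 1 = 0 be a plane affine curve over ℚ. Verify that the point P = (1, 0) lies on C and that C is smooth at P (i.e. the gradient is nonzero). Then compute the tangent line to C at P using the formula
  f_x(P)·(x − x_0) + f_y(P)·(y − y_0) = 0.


Tangent line at P: 3*x + 3*y - 3 = 0.

Step 1: f(1, 0) = 0, so P lies on C.
Step 2: partial derivatives
  f_x(x, y) = 4*x + 2*y - 1, f_y(x, y) = 2*x + 1.
  f_x(P) = 3, f_y(P) = 3 (gradient nonzero, so P is smooth).
Step 3: tangent line at P: 3·(x − 1) + 3·(y − 0) = 0.
Expanding: 3*x + 3*y - 3 = 0.


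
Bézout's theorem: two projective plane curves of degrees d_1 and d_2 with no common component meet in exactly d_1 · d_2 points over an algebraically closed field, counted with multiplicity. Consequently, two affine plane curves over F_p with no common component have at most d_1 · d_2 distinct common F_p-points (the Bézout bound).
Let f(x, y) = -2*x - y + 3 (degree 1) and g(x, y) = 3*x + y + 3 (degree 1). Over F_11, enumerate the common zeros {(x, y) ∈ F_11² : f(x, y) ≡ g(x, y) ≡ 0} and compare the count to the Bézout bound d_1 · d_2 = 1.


Common zeros: {(5, 4)}; count = 1; Bézout bound = 1.

deg(f) = 1, deg(g) = 1, so Bézout bound = 1.
Scan x ∈ F_11. For each x, list the y ∈ F_11 with f(x, y) ≡ 0 and those with g(x, y) ≡ 0 (mod 11); the common zeros in that column are the intersection.
  x = 0: f ≡ 0 at y ∈ {3}; g ≡ 0 at y ∈ {8}; common: ∅.
  x = 1: f ≡ 0 at y ∈ {1}; g ≡ 0 at y ∈ {5}; common: ∅.
  x = 2: f ≡ 0 at y ∈ {10}; g ≡ 0 at y ∈ {2}; common: ∅.
  x = 3: f ≡ 0 at y ∈ {8}; g ≡ 0 at y ∈ {10}; common: ∅.
  x = 4: f ≡ 0 at y ∈ {6}; g ≡ 0 at y ∈ {7}; common: ∅.
  x = 5: f ≡ 0 at y ∈ {4}; g ≡ 0 at y ∈ {4}; common: {4}.
  x = 6: f ≡ 0 at y ∈ {2}; g ≡ 0 at y ∈ {1}; common: ∅.
  x = 7: f ≡ 0 at y ∈ {0}; g ≡ 0 at y ∈ {9}; common: ∅.
  x = 8: f ≡ 0 at y ∈ {9}; g ≡ 0 at y ∈ {6}; common: ∅.
  x = 9: f ≡ 0 at y ∈ {7}; g ≡ 0 at y ∈ {3}; common: ∅.
  x = 10: f ≡ 0 at y ∈ {5}; g ≡ 0 at y ∈ {0}; common: ∅.
Collecting: common zeros = {(5, 4)}, so the count is 1.
Comparison with the Bézout bound: 1 ≤ 1 = deg(f)·deg(g), as expected for curves with no common component (the bound is attained).


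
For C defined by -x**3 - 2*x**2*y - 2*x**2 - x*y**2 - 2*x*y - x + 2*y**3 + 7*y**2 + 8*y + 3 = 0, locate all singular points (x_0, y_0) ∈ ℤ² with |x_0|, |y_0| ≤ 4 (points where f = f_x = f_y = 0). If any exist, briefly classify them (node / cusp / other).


Singular points: {(0, -1)}; classification: cusp.

Compute partial derivatives:
  f_x = -3*x**2 - 4*x*y - 4*x - y**2 - 2*y - 1.
  f_y = -2*x**2 - 2*x*y - 2*x + 6*y**2 + 14*y + 8.
Scan x_0 ∈ {−4, ..., 4}. For each x_0, f_y(x_0, y) is a polynomial in y; find its integer roots y ∈ {−4, ..., 4}, then test f_x and f at those candidates.
  x = -4: f_y(-4, y) = 6*y**2 + 22*y - 16; no integer root y with |y| ≤ 4.
  x = -3: f_y(-3, y) = 6*y**2 + 20*y - 4; no integer root y with |y| ≤ 4.
  x = -2: f_y(-2, y) = 6*y**2 + 18*y + 4; no integer root y with |y| ≤ 4.
  x = -1: f_y(-1, y) = 6*y**2 + 16*y + 8; vanishes at y ∈ {-2}. (-1, -2): f_x = -8 ≠ 0.
  x = 0: f_y(0, y) = 6*y**2 + 14*y + 8; vanishes at y ∈ {-1}. (0, -1): f_x = 0, f = 0 — SINGULAR.
  x = 1: f_y(1, y) = 6*y**2 + 12*y + 4; no integer root y with |y| ≤ 4.
  x = 2: f_y(2, y) = 6*y**2 + 10*y - 4; vanishes at y ∈ {-2}. (2, -2): f_x = -5 ≠ 0.
  x = 3: f_y(3, y) = 6*y**2 + 8*y - 16; no integer root y with |y| ≤ 4.
  x = 4: f_y(4, y) = 6*y**2 + 6*y - 32; no integer root y with |y| ≤ 4.
Only singular point on the grid: (0, -1).
Classify: substitute x = 0 + u, y = -1 + v and expand: f = -u**3 - 2*u**2*v - u*v**2 + 2*v**3 + v**2.
No constant or linear terms (consistent with a singular point). Quadratic part: v**2. Cubic part: -u**3 - 2*u**2*v - u*v**2 + 2*v**3.
The quadratic part v**2 is a perfect square, so there is a single (double) tangent line v = 0, i.e. y = -1. Restricting the cubic part to that line (v = 0) leaves -u**3 ≠ 0, so f is not divisible by v and the branch is v² ≈ u**3 to lowest order — this is a cusp.
Classification: cusp.


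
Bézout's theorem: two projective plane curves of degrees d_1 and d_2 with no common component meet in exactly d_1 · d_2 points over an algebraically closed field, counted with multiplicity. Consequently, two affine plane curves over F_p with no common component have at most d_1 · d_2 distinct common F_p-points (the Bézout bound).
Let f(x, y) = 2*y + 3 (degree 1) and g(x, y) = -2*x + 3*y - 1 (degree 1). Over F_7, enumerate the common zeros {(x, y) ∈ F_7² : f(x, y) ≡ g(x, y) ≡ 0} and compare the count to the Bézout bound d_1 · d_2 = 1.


Common zeros: {(6, 2)}; count = 1; Bézout bound = 1.

deg(f) = 1, deg(g) = 1, so Bézout bound = 1.
Scan x ∈ F_7. For each x, list the y ∈ F_7 with f(x, y) ≡ 0 and those with g(x, y) ≡ 0 (mod 7); the common zeros in that column are the intersection.
  x = 0: f ≡ 0 at y ∈ {2}; g ≡ 0 at y ∈ {5}; common: ∅.
  x = 1: f ≡ 0 at y ∈ {2}; g ≡ 0 at y ∈ {1}; common: ∅.
  x = 2: f ≡ 0 at y ∈ {2}; g ≡ 0 at y ∈ {4}; common: ∅.
  x = 3: f ≡ 0 at y ∈ {2}; g ≡ 0 at y ∈ {0}; common: ∅.
  x = 4: f ≡ 0 at y ∈ {2}; g ≡ 0 at y ∈ {3}; common: ∅.
  x = 5: f ≡ 0 at y ∈ {2}; g ≡ 0 at y ∈ {6}; common: ∅.
  x = 6: f ≡ 0 at y ∈ {2}; g ≡ 0 at y ∈ {2}; common: {2}.
Collecting: common zeros = {(6, 2)}, so the count is 1.
Comparison with the Bézout bound: 1 ≤ 1 = deg(f)·deg(g), as expected for curves with no common component (the bound is attained).


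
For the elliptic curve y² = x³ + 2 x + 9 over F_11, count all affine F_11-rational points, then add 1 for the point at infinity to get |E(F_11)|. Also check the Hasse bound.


Affine points = {(0, 3), (0, 8), (1, 1), (1, 10), (3, 3), (3, 8), (4, 2), (4, 9), (5, 1), (5, 10), (7, 5), (7, 6), (8, 3), (8, 8)}; affine count = 14; |E(F_11)| = 15.

Discriminant check: Δ ∝ 4a³ + 27b² = 4·2³ + 27·9² = 4·8 + 27·81 ≡ 8 (mod 11). Nonzero ⇒ E is nonsingular.
For each x ∈ F_11, compute rhs = x³ + 2·x + 9 mod 11, then count y ∈ F_11 with y² ≡ rhs.
  x = 0: rhs = 9, matching y values: 3, 8 (2 points).
  x = 1: rhs = 1, matching y values: 1, 10 (2 points).
  x = 2: rhs = 10, matching y values: none (0 points).
  x = 3: rhs = 9, matching y values: 3, 8 (2 points).
  x = 4: rhs = 4, matching y values: 2, 9 (2 points).
  x = 5: rhs = 1, matching y values: 1, 10 (2 points).
  x = 6: rhs = 6, matching y values: none (0 points).
  x = 7: rhs = 3, matching y values: 5, 6 (2 points).
  x = 8: rhs = 9, matching y values: 3, 8 (2 points).
  x = 9: rhs = 8, matching y values: none (0 points).
  x = 10: rhs = 6, matching y values: none (0 points).
Total affine count: 14.
Full point count |E(F_11)| = 14 + 1 = 15.
Hasse bound: |15 − (11+1)| = |3| = 3 ≤ 2√11 ≈ 6.6332 ✓.


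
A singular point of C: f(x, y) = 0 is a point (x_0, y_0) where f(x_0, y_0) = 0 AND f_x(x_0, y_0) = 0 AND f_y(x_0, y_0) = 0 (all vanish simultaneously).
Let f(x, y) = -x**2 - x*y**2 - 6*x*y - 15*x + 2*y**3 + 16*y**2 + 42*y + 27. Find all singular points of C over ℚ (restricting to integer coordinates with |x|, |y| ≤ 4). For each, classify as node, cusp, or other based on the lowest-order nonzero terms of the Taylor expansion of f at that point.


Singular points: {(-3, -3)}; classification: node.

Compute partial derivatives:
  f_x = -2*x - y**2 - 6*y - 15.
  f_y = -2*x*y - 6*x + 6*y**2 + 32*y + 42.
Scan x_0 ∈ {−4, ..., 4}. For each x_0, f_y(x_0, y) is a polynomial in y; find its integer roots y ∈ {−4, ..., 4}, then test f_x and f at those candidates.
  x = -4: f_y(-4, y) = 6*y**2 + 40*y + 66; vanishes at y ∈ {-3}. (-4, -3): f_x = 2 ≠ 0.
  x = -3: f_y(-3, y) = 6*y**2 + 38*y + 60; vanishes at y ∈ {-3}. (-3, -3): f_x = 0, f = 0 — SINGULAR.
  x = -2: f_y(-2, y) = 6*y**2 + 36*y + 54; vanishes at y ∈ {-3}. (-2, -3): f_x = -2 ≠ 0.
  x = -1: f_y(-1, y) = 6*y**2 + 34*y + 48; vanishes at y ∈ {-3}. (-1, -3): f_x = -4 ≠ 0.
  x = 0: f_y(0, y) = 6*y**2 + 32*y + 42; vanishes at y ∈ {-3}. (0, -3): f_x = -6 ≠ 0.
  x = 1: f_y(1, y) = 6*y**2 + 30*y + 36; vanishes at y ∈ {-3, -2}. (1, -3): f_x = -8 ≠ 0; (1, -2): f_x = -9 ≠ 0.
  x = 2: f_y(2, y) = 6*y**2 + 28*y + 30; vanishes at y ∈ {-3}. (2, -3): f_x = -10 ≠ 0.
  x = 3: f_y(3, y) = 6*y**2 + 26*y + 24; vanishes at y ∈ {-3}. (3, -3): f_x = -12 ≠ 0.
  x = 4: f_y(4, y) = 6*y**2 + 24*y + 18; vanishes at y ∈ {-3, -1}. (4, -3): f_x = -14 ≠ 0; (4, -1): f_x = -18 ≠ 0.
Only singular point on the grid: (-3, -3).
Classify: substitute x = -3 + u, y = -3 + v and expand: f = -u**2 - u*v**2 + 2*v**3 + v**2.
No constant or linear terms (consistent with a singular point). Quadratic part: -u**2 + v**2. Cubic part: -u*v**2 + 2*v**3.
The quadratic part v**2 - u**2 = (v − u)(v + u) splits into two distinct linear factors, so there are two distinct tangent lines y − -3 = ±(x − -3) — this is a node (ordinary double point).
Classification: node.


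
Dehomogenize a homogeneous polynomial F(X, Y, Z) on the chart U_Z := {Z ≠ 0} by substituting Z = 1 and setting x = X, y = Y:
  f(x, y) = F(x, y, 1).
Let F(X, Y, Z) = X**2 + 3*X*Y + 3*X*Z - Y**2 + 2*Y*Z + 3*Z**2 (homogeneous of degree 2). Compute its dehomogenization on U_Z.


f(x, y) = x**2 + 3*x*y + 3*x - y**2 + 2*y + 3

On U_Z we set Z = 1. Each monomial c·X^i·Y^j·Z^k in F becomes c·x^i·y^j·1^k = c·x^i·y^j.
Substituting Z = 1: F(X, Y, 1) = x**2 + 3*x*y + 3*x - y**2 + 2*y + 3.
Note: deg(f) ≤ deg(F) = 2; strict inequality happens when F is divisible by Z (lost terms).


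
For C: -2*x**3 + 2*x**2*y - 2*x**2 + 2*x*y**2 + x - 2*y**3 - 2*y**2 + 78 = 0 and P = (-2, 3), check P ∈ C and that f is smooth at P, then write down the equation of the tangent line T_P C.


Tangent line at P: -21*x - 82*y + 204 = 0.

Step 1: f(-2, 3) = 0, so P lies on C.
Step 2: partial derivatives
  f_x(x, y) = -6*x**2 + 4*x*y - 4*x + 2*y**2 + 1, f_y(x, y) = 2*x**2 + 4*x*y - 6*y**2 - 4*y.
  f_x(P) = -21, f_y(P) = -82 (gradient nonzero, so P is smooth).
Step 3: tangent line at P: -21·(x − -2) + -82·(y − 3) = 0.
Expanding: -21*x - 82*y + 204 = 0.


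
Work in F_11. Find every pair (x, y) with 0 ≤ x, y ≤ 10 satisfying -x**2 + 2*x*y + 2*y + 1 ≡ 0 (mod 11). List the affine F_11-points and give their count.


Affine F_11-points: {(0, 5), (1, 0), (2, 6), (3, 1), (4, 7), (5, 2), (6, 8), (7, 3), (8, 9), (9, 4), (10, 0), (10, 1), (10, 2), (10, 3), (10, 4), (10, 5), (10, 6), (10, 7), (10, 8), (10, 9), (10, 10)}; count = 21.

For each of the 121 pairs (x, y) ∈ F_11², evaluate f(x, y) mod 11. Record the zeros.
  x = 0: [0↦1, 1↦3, 2↦5, 3↦7, 4↦9, 5↦0, 6↦2, 7↦4, 8↦6, 9↦8, 10↦10]  zeros at y ∈ {5}
  x = 1: [0↦0, 1↦4, 2↦8, 3↦1, 4↦5, 5↦9, 6↦2, 7↦6, 8↦10, 9↦3, 10↦7]  zeros at y ∈ {0}
  x = 2: [0↦8, 1↦3, 2↦9, 3↦4, 4↦10, 5↦5, 6↦0, 7↦6, 8↦1, 9↦7, 10↦2]  zeros at y ∈ {6}
  x = 3: [0↦3, 1↦0, 2↦8, 3↦5, 4↦2, 5↦10, 6↦7, 7↦4, 8↦1, 9↦9, 10↦6]  zeros at y ∈ {1}
  x = 4: [0↦7, 1↦6, 2↦5, 3↦4, 4↦3, 5↦2, 6↦1, 7↦0, 8↦10, 9↦9, 10↦8]  zeros at y ∈ {7}
  x = 5: [0↦9, 1↦10, 2↦0, 3↦1, 4↦2, 5↦3, 6↦4, 7↦5, 8↦6, 9↦7, 10↦8]  zeros at y ∈ {2}
  x = 6: [0↦9, 1↦1, 2↦4, 3↦7, 4↦10, 5↦2, 6↦5, 7↦8, 8↦0, 9↦3, 10↦6]  zeros at y ∈ {8}
  x = 7: [0↦7, 1↦1, 2↦6, 3↦0, 4↦5, 5↦10, 6↦4, 7↦9, 8↦3, 9↦8, 10↦2]  zeros at y ∈ {3}
  x = 8: [0↦3, 1↦10, 2↦6, 3↦2, 4↦9, 5↦5, 6↦1, 7↦8, 8↦4, 9↦0, 10↦7]  zeros at y ∈ {9}
  x = 9: [0↦8, 1↦6, 2↦4, 3↦2, 4↦0, 5↦9, 6↦7, 7↦5, 8↦3, 9↦1, 10↦10]  zeros at y ∈ {4}
  x = 10: [0↦0, 1↦0, 2↦0, 3↦0, 4↦0, 5↦0, 6↦0, 7↦0, 8↦0, 9↦0, 10↦0]  zeros at y ∈ {0, 1, 2, 3, 4, 5, 6, 7, 8, 9, 10}
Collecting zeros: affine points = {(0, 5), (1, 0), (2, 6), (3, 1), (4, 7), (5, 2), (6, 8), (7, 3), (8, 9), (9, 4), (10, 0), (10, 1), (10, 2), (10, 3), (10, 4), (10, 5), (10, 6), (10, 7), (10, 8), (10, 9), (10, 10)}.
Total count |C(F_11)_aff| = 21.


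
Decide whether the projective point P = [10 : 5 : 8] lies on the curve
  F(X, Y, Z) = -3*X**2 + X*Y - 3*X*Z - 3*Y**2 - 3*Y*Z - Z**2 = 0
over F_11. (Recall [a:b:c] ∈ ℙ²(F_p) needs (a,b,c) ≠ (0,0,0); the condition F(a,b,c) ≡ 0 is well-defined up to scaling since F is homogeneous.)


F(10,5,8) ≡ 10 (mod 11); P is NOT on the curve.

Evaluate F(10, 5, 8) term-by-term (mod 11).
  -3*X**2 ↦ -3·100·1·1 = -300
  X*Y ↦ 1·10·5·1 = 50
  -3*X*Z ↦ -3·10·1·8 = -240
  -3*Y**2 ↦ -3·1·25·1 = -75
  -3*Y*Z ↦ -3·1·5·8 = -120
  -Z**2 ↦ -1·1·1·64 = -64
Sum: F(10, 5, 8) = (-300) + (50) + (-240) + (-75) + (-120) + (-64) = -749.
Reducing mod 11: -749 ≡ 10 (mod 11).
Since F(a, b, c) ≡ 10 ≠ 0 (mod 11), P does NOT lie on the curve.


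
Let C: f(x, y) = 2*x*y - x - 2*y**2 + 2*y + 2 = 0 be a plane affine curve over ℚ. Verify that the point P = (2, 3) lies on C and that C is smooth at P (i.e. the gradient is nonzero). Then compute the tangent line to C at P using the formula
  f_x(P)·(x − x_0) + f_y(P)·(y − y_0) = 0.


Tangent line at P: 5*x - 6*y + 8 = 0.

Step 1: f(2, 3) = 0, so P lies on C.
Step 2: partial derivatives
  f_x(x, y) = 2*y - 1, f_y(x, y) = 2*x - 4*y + 2.
  f_x(P) = 5, f_y(P) = -6 (gradient nonzero, so P is smooth).
Step 3: tangent line at P: 5·(x − 2) + -6·(y − 3) = 0.
Expanding: 5*x - 6*y + 8 = 0.


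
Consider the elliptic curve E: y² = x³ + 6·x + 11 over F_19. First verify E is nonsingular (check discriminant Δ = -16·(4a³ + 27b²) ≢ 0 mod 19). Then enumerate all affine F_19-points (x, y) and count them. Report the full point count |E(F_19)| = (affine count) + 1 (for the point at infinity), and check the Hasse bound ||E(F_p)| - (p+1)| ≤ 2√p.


Affine points = {(0, 7), (0, 12), (4, 2), (4, 17), (6, 4), (6, 15), (7, 4), (7, 15), (8, 1), (8, 18), (10, 8), (10, 11), (12, 5), (12, 14), (13, 5), (13, 14), (16, 2), (16, 17), (18, 2), (18, 17)}; affine count = 20; |E(F_19)| = 21.

Discriminant check: Δ ∝ 4a³ + 27b² = 4·6³ + 27·11² = 4·216 + 27·121 ≡ 8 (mod 19). Nonzero ⇒ E is nonsingular.
For each x ∈ F_19, compute rhs = x³ + 6·x + 11 mod 19, then count y ∈ F_19 with y² ≡ rhs.
  x = 0: rhs = 11, matching y values: 7, 12 (2 points).
  x = 1: rhs = 18, matching y values: none (0 points).
  x = 2: rhs = 12, matching y values: none (0 points).
  x = 3: rhs = 18, matching y values: none (0 points).
  x = 4: rhs = 4, matching y values: 2, 17 (2 points).
  x = 5: rhs = 14, matching y values: none (0 points).
  x = 6: rhs = 16, matching y values: 4, 15 (2 points).
  x = 7: rhs = 16, matching y values: 4, 15 (2 points).
  x = 8: rhs = 1, matching y values: 1, 18 (2 points).
  x = 9: rhs = 15, matching y values: none (0 points).
  x = 10: rhs = 7, matching y values: 8, 11 (2 points).
  x = 11: rhs = 2, matching y values: none (0 points).
  x = 12: rhs = 6, matching y values: 5, 14 (2 points).
  x = 13: rhs = 6, matching y values: 5, 14 (2 points).
  x = 14: rhs = 8, matching y values: none (0 points).
  x = 15: rhs = 18, matching y values: none (0 points).
  x = 16: rhs = 4, matching y values: 2, 17 (2 points).
  x = 17: rhs = 10, matching y values: none (0 points).
  x = 18: rhs = 4, matching y values: 2, 17 (2 points).
Total affine count: 20.
Full point count |E(F_19)| = 20 + 1 = 21.
Hasse bound: |21 − (19+1)| = |1| = 1 ≤ 2√19 ≈ 8.7178 ✓.


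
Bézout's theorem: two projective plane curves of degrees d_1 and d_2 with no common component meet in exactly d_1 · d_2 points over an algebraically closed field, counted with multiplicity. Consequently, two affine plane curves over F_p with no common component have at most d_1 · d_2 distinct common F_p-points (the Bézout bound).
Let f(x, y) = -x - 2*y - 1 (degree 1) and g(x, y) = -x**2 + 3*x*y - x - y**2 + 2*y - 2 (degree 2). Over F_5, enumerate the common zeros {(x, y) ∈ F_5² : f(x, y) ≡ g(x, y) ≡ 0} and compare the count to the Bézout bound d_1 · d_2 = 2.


Common zeros: {(1, 4), (3, 3)}; count = 2; Bézout bound = 2.

deg(f) = 1, deg(g) = 2, so Bézout bound = 2.
Scan x ∈ F_5. For each x, list the y ∈ F_5 with f(x, y) ≡ 0 and those with g(x, y) ≡ 0 (mod 5); the common zeros in that column are the intersection.
  x = 0: f ≡ 0 at y ∈ {2}; g ≡ 0 at y ∈ {3, 4}; common: ∅.
  x = 1: f ≡ 0 at y ∈ {4}; g ≡ 0 at y ∈ {1, 4}; common: {4}.
  x = 2: f ≡ 0 at y ∈ {1}; g ≡ 0 at y ∈ ∅; common: ∅.
  x = 3: f ≡ 0 at y ∈ {3}; g ≡ 0 at y ∈ {3}; common: {3}.
  x = 4: f ≡ 0 at y ∈ {0}; g ≡ 0 at y ∈ ∅; common: ∅.
Collecting: common zeros = {(1, 4), (3, 3)}, so the count is 2.
Comparison with the Bézout bound: 2 ≤ 2 = deg(f)·deg(g), as expected for curves with no common component (the bound is attained).


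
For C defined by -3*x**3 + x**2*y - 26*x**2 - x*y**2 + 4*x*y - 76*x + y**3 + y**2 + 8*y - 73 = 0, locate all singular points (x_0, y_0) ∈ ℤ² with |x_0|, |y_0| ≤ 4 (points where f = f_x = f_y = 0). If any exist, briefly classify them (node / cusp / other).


Singular points: {(-3, -1)}; classification: cusp.

Compute partial derivatives:
  f_x = -9*x**2 + 2*x*y - 52*x - y**2 + 4*y - 76.
  f_y = x**2 - 2*x*y + 4*x + 3*y**2 + 2*y + 8.
Scan x_0 ∈ {−4, ..., 4}. For each x_0, f_y(x_0, y) is a polynomial in y; find its integer roots y ∈ {−4, ..., 4}, then test f_x and f at those candidates.
  x = -4: f_y(-4, y) = 3*y**2 + 10*y + 8; vanishes at y ∈ {-2}. (-4, -2): f_x = -8 ≠ 0.
  x = -3: f_y(-3, y) = 3*y**2 + 8*y + 5; vanishes at y ∈ {-1}. (-3, -1): f_x = 0, f = 0 — SINGULAR.
  x = -2: f_y(-2, y) = 3*y**2 + 6*y + 4; no integer root y with |y| ≤ 4.
  x = -1: f_y(-1, y) = 3*y**2 + 4*y + 5; no integer root y with |y| ≤ 4.
  x = 0: f_y(0, y) = 3*y**2 + 2*y + 8; no integer root y with |y| ≤ 4.
  x = 1: f_y(1, y) = 3*y**2 + 13; no integer root y with |y| ≤ 4.
  x = 2: f_y(2, y) = 3*y**2 - 2*y + 20; no integer root y with |y| ≤ 4.
  x = 3: f_y(3, y) = 3*y**2 - 4*y + 29; no integer root y with |y| ≤ 4.
  x = 4: f_y(4, y) = 3*y**2 - 6*y + 40; no integer root y with |y| ≤ 4.
Only singular point on the grid: (-3, -1).
Classify: substitute x = -3 + u, y = -1 + v and expand: f = -3*u**3 + u**2*v - u*v**2 + v**3 + v**2.
No constant or linear terms (consistent with a singular point). Quadratic part: v**2. Cubic part: -3*u**3 + u**2*v - u*v**2 + v**3.
The quadratic part v**2 is a perfect square, so there is a single (double) tangent line v = 0, i.e. y = -1. Restricting the cubic part to that line (v = 0) leaves -3*u**3 ≠ 0, so f is not divisible by v and the branch is v² ≈ 3*u**3 to lowest order — this is a cusp.
Classification: cusp.


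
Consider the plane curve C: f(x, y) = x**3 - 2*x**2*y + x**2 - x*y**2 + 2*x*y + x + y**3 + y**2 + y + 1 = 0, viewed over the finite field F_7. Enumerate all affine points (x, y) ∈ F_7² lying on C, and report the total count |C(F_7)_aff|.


Affine F_7-points: {(0, 6), (1, 2), (3, 1), (3, 4), (4, 2), (5, 2), (5, 4), (5, 5), (6, 0), (6, 1), (6, 4)}; count = 11.

For each of the 49 pairs (x, y) ∈ F_7², evaluate f(x, y) mod 7. Record the zeros.
  x = 0: [0↦1, 1↦4, 2↦1, 3↦5, 4↦1, 5↦2, 6↦0]  zeros at y ∈ {6}
  x = 1: [0↦4, 1↦6, 2↦0, 3↦6, 4↦2, 5↦1, 6↦2]  zeros at y ∈ {2}
  x = 2: [0↦1, 1↦5, 2↦6, 3↦3, 4↦2, 5↦2, 6↦2]  zeros at y ∈ ∅
  x = 3: [0↦5, 1↦0, 2↦4, 3↦2, 4↦0, 5↦4, 6↦6]  zeros at y ∈ {1, 4}
  x = 4: [0↦1, 1↦4, 2↦0, 3↦2, 4↦2, 5↦6, 6↦6]  zeros at y ∈ {2}
  x = 5: [0↦2, 1↦2, 2↦0, 3↦2, 4↦0, 5↦0, 6↦1]  zeros at y ∈ {2, 4, 5}
  x = 6: [0↦0, 1↦0, 2↦3, 3↦1, 4↦0, 5↦6, 6↦4]  zeros at y ∈ {0, 1, 4}
Collecting zeros: affine points = {(0, 6), (1, 2), (3, 1), (3, 4), (4, 2), (5, 2), (5, 4), (5, 5), (6, 0), (6, 1), (6, 4)}.
Total count |C(F_7)_aff| = 11.


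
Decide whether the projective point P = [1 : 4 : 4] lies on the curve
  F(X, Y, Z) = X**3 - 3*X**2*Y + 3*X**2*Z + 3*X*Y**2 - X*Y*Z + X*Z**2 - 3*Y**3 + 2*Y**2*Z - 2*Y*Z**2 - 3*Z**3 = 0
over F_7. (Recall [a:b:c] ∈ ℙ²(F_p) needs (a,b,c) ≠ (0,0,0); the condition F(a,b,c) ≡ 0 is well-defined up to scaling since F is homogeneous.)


F(1,4,4) ≡ 1 (mod 7); P is NOT on the curve.

Evaluate F(1, 4, 4) term-by-term (mod 7).
  X**3 ↦ 1·1·1·1 = 1
  -3*X**2*Y ↦ -3·1·4·1 = -12
  3*X**2*Z ↦ 3·1·1·4 = 12
  3*X*Y**2 ↦ 3·1·16·1 = 48
  -X*Y*Z ↦ -1·1·4·4 = -16
  X*Z**2 ↦ 1·1·1·16 = 16
  -3*Y**3 ↦ -3·1·64·1 = -192
  2*Y**2*Z ↦ 2·1·16·4 = 128
  -2*Y*Z**2 ↦ -2·1·4·16 = -128
  -3*Z**3 ↦ -3·1·1·64 = -192
Sum: F(1, 4, 4) = (1) + (-12) + (12) + (48) + (-16) + (16) + (-192) + (128) + (-128) + (-192) = -335.
Reducing mod 7: -335 ≡ 1 (mod 7).
Since F(a, b, c) ≡ 1 ≠ 0 (mod 7), P does NOT lie on the curve.


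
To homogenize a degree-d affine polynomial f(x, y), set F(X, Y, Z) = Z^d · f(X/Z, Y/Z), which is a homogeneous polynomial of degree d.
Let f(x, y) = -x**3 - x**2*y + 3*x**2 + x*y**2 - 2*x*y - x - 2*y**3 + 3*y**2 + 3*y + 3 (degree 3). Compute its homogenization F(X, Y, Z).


F(X, Y, Z) = -X**3 - X**2*Y + 3*X**2*Z + X*Y**2 - 2*X*Y*Z - X*Z**2 - 2*Y**3 + 3*Y**2*Z + 3*Y*Z**2 + 3*Z**3

deg(f) = 3.
Substitute x = X/Z, y = Y/Z into f, then multiply by Z^3.
  monomial -1·x^3·y^0 ↦ -1·X^3·Y^0·Z^0.
  monomial -1·x^2·y^1 ↦ -1·X^2·Y^1·Z^0.
  monomial 3·x^2·y^0 ↦ 3·X^2·Y^0·Z^1.
  monomial 1·x^1·y^2 ↦ 1·X^1·Y^2·Z^0.
  monomial -2·x^1·y^1 ↦ -2·X^1·Y^1·Z^1.
  monomial -1·x^1·y^0 ↦ -1·X^1·Y^0·Z^2.
  monomial -2·x^0·y^3 ↦ -2·X^0·Y^3·Z^0.
  monomial 3·x^0·y^2 ↦ 3·X^0·Y^2·Z^1.
  monomial 3·x^0·y^1 ↦ 3·X^0·Y^1·Z^2.
  monomial 3·x^0·y^0 ↦ 3·X^0·Y^0·Z^3.
Collecting: F(X, Y, Z) = -X**3 - X**2*Y + 3*X**2*Z + X*Y**2 - 2*X*Y*Z - X*Z**2 - 2*Y**3 + 3*Y**2*Z + 3*Y*Z**2 + 3*Z**3.


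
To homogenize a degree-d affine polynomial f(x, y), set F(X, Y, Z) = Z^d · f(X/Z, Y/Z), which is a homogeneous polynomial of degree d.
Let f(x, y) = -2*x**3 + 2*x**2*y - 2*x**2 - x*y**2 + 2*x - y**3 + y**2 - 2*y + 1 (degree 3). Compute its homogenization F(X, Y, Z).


F(X, Y, Z) = -2*X**3 + 2*X**2*Y - 2*X**2*Z - X*Y**2 + 2*X*Z**2 - Y**3 + Y**2*Z - 2*Y*Z**2 + Z**3

deg(f) = 3.
Substitute x = X/Z, y = Y/Z into f, then multiply by Z^3.
  monomial -2·x^3·y^0 ↦ -2·X^3·Y^0·Z^0.
  monomial 2·x^2·y^1 ↦ 2·X^2·Y^1·Z^0.
  monomial -2·x^2·y^0 ↦ -2·X^2·Y^0·Z^1.
  monomial -1·x^1·y^2 ↦ -1·X^1·Y^2·Z^0.
  monomial 2·x^1·y^0 ↦ 2·X^1·Y^0·Z^2.
  monomial -1·x^0·y^3 ↦ -1·X^0·Y^3·Z^0.
  monomial 1·x^0·y^2 ↦ 1·X^0·Y^2·Z^1.
  monomial -2·x^0·y^1 ↦ -2·X^0·Y^1·Z^2.
  monomial 1·x^0·y^0 ↦ 1·X^0·Y^0·Z^3.
Collecting: F(X, Y, Z) = -2*X**3 + 2*X**2*Y - 2*X**2*Z - X*Y**2 + 2*X*Z**2 - Y**3 + Y**2*Z - 2*Y*Z**2 + Z**3.


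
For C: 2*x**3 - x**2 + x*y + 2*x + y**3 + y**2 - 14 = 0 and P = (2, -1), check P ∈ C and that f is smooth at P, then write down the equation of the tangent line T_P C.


Tangent line at P: 21*x + 3*y - 39 = 0.

Step 1: f(2, -1) = 0, so P lies on C.
Step 2: partial derivatives
  f_x(x, y) = 6*x**2 - 2*x + y + 2, f_y(x, y) = x + 3*y**2 + 2*y.
  f_x(P) = 21, f_y(P) = 3 (gradient nonzero, so P is smooth).
Step 3: tangent line at P: 21·(x − 2) + 3·(y − -1) = 0.
Expanding: 21*x + 3*y - 39 = 0.


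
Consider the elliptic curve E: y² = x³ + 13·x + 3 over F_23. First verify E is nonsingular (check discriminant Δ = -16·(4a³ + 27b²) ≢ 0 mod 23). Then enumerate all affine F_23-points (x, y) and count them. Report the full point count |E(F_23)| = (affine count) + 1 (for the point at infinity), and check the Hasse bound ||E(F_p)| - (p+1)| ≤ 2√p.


Affine points = {(0, 7), (0, 16), (3, 0), (4, 2), (4, 21), (5, 3), (5, 20), (7, 0), (10, 11), (10, 12), (12, 1), (12, 22), (13, 0), (14, 10), (14, 13), (15, 10), (15, 13), (16, 11), (16, 12), (17, 10), (17, 13), (19, 5), (19, 18), (20, 11), (20, 12), (22, 9), (22, 14)}; affine count = 27; |E(F_23)| = 28.

Discriminant check: Δ ∝ 4a³ + 27b² = 4·13³ + 27·3² = 4·2197 + 27·9 ≡ 15 (mod 23). Nonzero ⇒ E is nonsingular.
For each x ∈ F_23, compute rhs = x³ + 13·x + 3 mod 23, then count y ∈ F_23 with y² ≡ rhs.
  x = 0: rhs = 3, matching y values: 7, 16 (2 points).
  x = 1: rhs = 17, matching y values: none (0 points).
  x = 2: rhs = 14, matching y values: none (0 points).
  x = 3: rhs = 0, matching y values: 0 (1 points).
  x = 4: rhs = 4, matching y values: 2, 21 (2 points).
  x = 5: rhs = 9, matching y values: 3, 20 (2 points).
  x = 6: rhs = 21, matching y values: none (0 points).
  x = 7: rhs = 0, matching y values: 0 (1 points).
  x = 8: rhs = 21, matching y values: none (0 points).
  x = 9: rhs = 21, matching y values: none (0 points).
  x = 10: rhs = 6, matching y values: 11, 12 (2 points).
  x = 11: rhs = 5, matching y values: none (0 points).
  x = 12: rhs = 1, matching y values: 1, 22 (2 points).
  x = 13: rhs = 0, matching y values: 0 (1 points).
  x = 14: rhs = 8, matching y values: 10, 13 (2 points).
  x = 15: rhs = 8, matching y values: 10, 13 (2 points).
  x = 16: rhs = 6, matching y values: 11, 12 (2 points).
  x = 17: rhs = 8, matching y values: 10, 13 (2 points).
  x = 18: rhs = 20, matching y values: none (0 points).
  x = 19: rhs = 2, matching y values: 5, 18 (2 points).
  x = 20: rhs = 6, matching y values: 11, 12 (2 points).
  x = 21: rhs = 15, matching y values: none (0 points).
  x = 22: rhs = 12, matching y values: 9, 14 (2 points).
Total affine count: 27.
Full point count |E(F_23)| = 27 + 1 = 28.
Hasse bound: |28 − (23+1)| = |4| = 4 ≤ 2√23 ≈ 9.5917 ✓.


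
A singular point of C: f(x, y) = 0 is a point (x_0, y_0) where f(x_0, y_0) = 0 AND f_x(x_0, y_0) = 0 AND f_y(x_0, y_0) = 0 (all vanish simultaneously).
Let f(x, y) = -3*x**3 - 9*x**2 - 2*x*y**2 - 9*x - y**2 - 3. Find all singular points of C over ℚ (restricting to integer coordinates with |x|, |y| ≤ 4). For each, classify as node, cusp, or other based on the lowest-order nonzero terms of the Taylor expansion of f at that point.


Singular points: {(-1, 0)}; classification: cusp.

Compute partial derivatives:
  f_x = -9*x**2 - 18*x - 2*y**2 - 9.
  f_y = -4*x*y - 2*y.
Scan x_0 ∈ {−4, ..., 4}. For each x_0, f_y(x_0, y) is a polynomial in y; find its integer roots y ∈ {−4, ..., 4}, then test f_x and f at those candidates.
  x = -4: f_y(-4, y) = 14*y; vanishes at y ∈ {0}. (-4, 0): f_x = -81 ≠ 0.
  x = -3: f_y(-3, y) = 10*y; vanishes at y ∈ {0}. (-3, 0): f_x = -36 ≠ 0.
  x = -2: f_y(-2, y) = 6*y; vanishes at y ∈ {0}. (-2, 0): f_x = -9 ≠ 0.
  x = -1: f_y(-1, y) = 2*y; vanishes at y ∈ {0}. (-1, 0): f_x = 0, f = 0 — SINGULAR.
  x = 0: f_y(0, y) = -2*y; vanishes at y ∈ {0}. (0, 0): f_x = -9 ≠ 0.
  x = 1: f_y(1, y) = -6*y; vanishes at y ∈ {0}. (1, 0): f_x = -36 ≠ 0.
  x = 2: f_y(2, y) = -10*y; vanishes at y ∈ {0}. (2, 0): f_x = -81 ≠ 0.
  x = 3: f_y(3, y) = -14*y; vanishes at y ∈ {0}. (3, 0): f_x = -144 ≠ 0.
  x = 4: f_y(4, y) = -18*y; vanishes at y ∈ {0}. (4, 0): f_x = -225 ≠ 0.
Only singular point on the grid: (-1, 0).
Classify: substitute x = -1 + u, y = 0 + v and expand: f = -3*u**3 - 2*u*v**2 + v**2.
No constant or linear terms (consistent with a singular point). Quadratic part: v**2. Cubic part: -3*u**3 - 2*u*v**2.
The quadratic part v**2 is a perfect square, so there is a single (double) tangent line v = 0, i.e. y = 0. Restricting the cubic part to that line (v = 0) leaves -3*u**3 ≠ 0, so f is not divisible by v and the branch is v² ≈ 3*u**3 to lowest order — this is a cusp.
Classification: cusp.


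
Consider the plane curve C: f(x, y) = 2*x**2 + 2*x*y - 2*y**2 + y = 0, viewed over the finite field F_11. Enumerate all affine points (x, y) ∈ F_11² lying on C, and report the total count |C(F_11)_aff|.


Affine F_11-points: {(0, 0), (0, 6), (1, 2), (1, 5), (2, 1), (2, 7), (5, 5), (5, 6), (8, 1), (8, 2)}; count = 10.

For each of the 121 pairs (x, y) ∈ F_11², evaluate f(x, y) mod 11. Record the zeros.
  x = 0: [0↦0, 1↦10, 2↦5, 3↦7, 4↦5, 5↦10, 6↦0, 7↦8, 8↦1, 9↦1, 10↦8]  zeros at y ∈ {0, 6}
  x = 1: [0↦2, 1↦3, 2↦0, 3↦4, 4↦4, 5↦0, 6↦3, 7↦2, 8↦8, 9↦10, 10↦8]  zeros at y ∈ {2, 5}
  x = 2: [0↦8, 1↦0, 2↦10, 3↦5, 4↦7, 5↦5, 6↦10, 7↦0, 8↦8, 9↦1, 10↦1]  zeros at y ∈ {1, 7}
  x = 3: [0↦7, 1↦1, 2↦2, 3↦10, 4↦3, 5↦3, 6↦10, 7↦2, 8↦1, 9↦7, 10↦9]  zeros at y ∈ ∅
  x = 4: [0↦10, 1↦6, 2↦9, 3↦8, 4↦3, 5↦5, 6↦3, 7↦8, 8↦9, 9↦6, 10↦10]  zeros at y ∈ ∅
  x = 5: [0↦6, 1↦4, 2↦9, 3↦10, 4↦7, 5↦0, 6↦0, 7↦7, 8↦10, 9↦9, 10↦4]  zeros at y ∈ {5, 6}
  x = 6: [0↦6, 1↦6, 2↦2, 3↦5, 4↦4, 5↦10, 6↦1, 7↦10, 8↦4, 9↦5, 10↦2]  zeros at y ∈ ∅
  x = 7: [0↦10, 1↦1, 2↦10, 3↦4, 4↦5, 5↦2, 6↦6, 7↦6, 8↦2, 9↦5, 10↦4]  zeros at y ∈ ∅
  x = 8: [0↦7, 1↦0, 2↦0, 3↦7, 4↦10, 5↦9, 6↦4, 7↦6, 8↦4, 9↦9, 10↦10]  zeros at y ∈ {1, 2}
  x = 9: [0↦8, 1↦3, 2↦5, 3↦3, 4↦8, 5↦9, 6↦6, 7↦10, 8↦10, 9↦6, 10↦9]  zeros at y ∈ ∅
  x = 10: [0↦2, 1↦10, 2↦3, 3↦3, 4↦10, 5↦2, 6↦1, 7↦7, 8↦9, 9↦7, 10↦1]  zeros at y ∈ ∅
Collecting zeros: affine points = {(0, 0), (0, 6), (1, 2), (1, 5), (2, 1), (2, 7), (5, 5), (5, 6), (8, 1), (8, 2)}.
Total count |C(F_11)_aff| = 10.


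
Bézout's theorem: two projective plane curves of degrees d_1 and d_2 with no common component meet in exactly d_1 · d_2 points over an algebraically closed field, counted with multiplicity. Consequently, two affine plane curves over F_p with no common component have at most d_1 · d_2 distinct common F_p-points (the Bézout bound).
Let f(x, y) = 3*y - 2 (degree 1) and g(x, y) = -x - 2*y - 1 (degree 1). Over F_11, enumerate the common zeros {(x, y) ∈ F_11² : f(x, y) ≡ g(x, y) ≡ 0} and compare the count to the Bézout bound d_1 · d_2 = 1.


Common zeros: {(5, 8)}; count = 1; Bézout bound = 1.

deg(f) = 1, deg(g) = 1, so Bézout bound = 1.
Scan x ∈ F_11. For each x, list the y ∈ F_11 with f(x, y) ≡ 0 and those with g(x, y) ≡ 0 (mod 11); the common zeros in that column are the intersection.
  x = 0: f ≡ 0 at y ∈ {8}; g ≡ 0 at y ∈ {5}; common: ∅.
  x = 1: f ≡ 0 at y ∈ {8}; g ≡ 0 at y ∈ {10}; common: ∅.
  x = 2: f ≡ 0 at y ∈ {8}; g ≡ 0 at y ∈ {4}; common: ∅.
  x = 3: f ≡ 0 at y ∈ {8}; g ≡ 0 at y ∈ {9}; common: ∅.
  x = 4: f ≡ 0 at y ∈ {8}; g ≡ 0 at y ∈ {3}; common: ∅.
  x = 5: f ≡ 0 at y ∈ {8}; g ≡ 0 at y ∈ {8}; common: {8}.
  x = 6: f ≡ 0 at y ∈ {8}; g ≡ 0 at y ∈ {2}; common: ∅.
  x = 7: f ≡ 0 at y ∈ {8}; g ≡ 0 at y ∈ {7}; common: ∅.
  x = 8: f ≡ 0 at y ∈ {8}; g ≡ 0 at y ∈ {1}; common: ∅.
  x = 9: f ≡ 0 at y ∈ {8}; g ≡ 0 at y ∈ {6}; common: ∅.
  x = 10: f ≡ 0 at y ∈ {8}; g ≡ 0 at y ∈ {0}; common: ∅.
Collecting: common zeros = {(5, 8)}, so the count is 1.
Comparison with the Bézout bound: 1 ≤ 1 = deg(f)·deg(g), as expected for curves with no common component (the bound is attained).


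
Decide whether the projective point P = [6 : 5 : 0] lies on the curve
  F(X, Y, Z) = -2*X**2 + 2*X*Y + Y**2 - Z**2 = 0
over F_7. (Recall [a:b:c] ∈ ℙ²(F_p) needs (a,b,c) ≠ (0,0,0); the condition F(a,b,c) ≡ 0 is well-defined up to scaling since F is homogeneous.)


F(6,5,0) ≡ 6 (mod 7); P is NOT on the curve.

Evaluate F(6, 5, 0) term-by-term (mod 7).
  -2*X**2 ↦ -2·36·1·1 = -72
  2*X*Y ↦ 2·6·5·1 = 60
  Y**2 ↦ 1·1·25·1 = 25
  -Z**2 ↦ -1·1·1·0 = 0
Sum: F(6, 5, 0) = (-72) + (60) + (25) + (0) = 13.
Reducing mod 7: 13 ≡ 6 (mod 7).
Since F(a, b, c) ≡ 6 ≠ 0 (mod 7), P does NOT lie on the curve.


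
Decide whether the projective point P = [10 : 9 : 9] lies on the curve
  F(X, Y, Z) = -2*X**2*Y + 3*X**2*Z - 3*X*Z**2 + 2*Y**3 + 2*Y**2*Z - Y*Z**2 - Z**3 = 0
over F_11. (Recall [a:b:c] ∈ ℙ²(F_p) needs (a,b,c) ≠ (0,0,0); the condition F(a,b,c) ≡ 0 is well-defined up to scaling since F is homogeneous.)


F(10,9,9) ≡ 5 (mod 11); P is NOT on the curve.

Evaluate F(10, 9, 9) term-by-term (mod 11).
  -2*X**2*Y ↦ -2·100·9·1 = -1800
  3*X**2*Z ↦ 3·100·1·9 = 2700
  -3*X*Z**2 ↦ -3·10·1·81 = -2430
  2*Y**3 ↦ 2·1·729·1 = 1458
  2*Y**2*Z ↦ 2·1·81·9 = 1458
  -Y*Z**2 ↦ -1·1·9·81 = -729
  -Z**3 ↦ -1·1·1·729 = -729
Sum: F(10, 9, 9) = (-1800) + (2700) + (-2430) + (1458) + (1458) + (-729) + (-729) = -72.
Reducing mod 11: -72 ≡ 5 (mod 11).
Since F(a, b, c) ≡ 5 ≠ 0 (mod 11), P does NOT lie on the curve.


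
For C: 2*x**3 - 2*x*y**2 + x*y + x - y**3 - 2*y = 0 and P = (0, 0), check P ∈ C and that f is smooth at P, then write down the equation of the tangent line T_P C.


Tangent line at P: x - 2*y = 0.

Step 1: f(0, 0) = 0, so P lies on C.
Step 2: partial derivatives
  f_x(x, y) = 6*x**2 - 2*y**2 + y + 1, f_y(x, y) = -4*x*y + x - 3*y**2 - 2.
  f_x(P) = 1, f_y(P) = -2 (gradient nonzero, so P is smooth).
Step 3: tangent line at P: 1·(x − 0) + -2·(y − 0) = 0.
Expanding: x - 2*y = 0.


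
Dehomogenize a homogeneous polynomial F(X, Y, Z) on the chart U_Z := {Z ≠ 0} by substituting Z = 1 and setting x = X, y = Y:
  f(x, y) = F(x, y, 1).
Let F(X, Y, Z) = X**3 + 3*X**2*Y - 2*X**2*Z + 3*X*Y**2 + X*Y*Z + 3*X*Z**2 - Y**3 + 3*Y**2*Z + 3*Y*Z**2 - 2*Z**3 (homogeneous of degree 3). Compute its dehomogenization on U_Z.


f(x, y) = x**3 + 3*x**2*y - 2*x**2 + 3*x*y**2 + x*y + 3*x - y**3 + 3*y**2 + 3*y - 2

On U_Z we set Z = 1. Each monomial c·X^i·Y^j·Z^k in F becomes c·x^i·y^j·1^k = c·x^i·y^j.
Substituting Z = 1: F(X, Y, 1) = x**3 + 3*x**2*y - 2*x**2 + 3*x*y**2 + x*y + 3*x - y**3 + 3*y**2 + 3*y - 2.
Note: deg(f) ≤ deg(F) = 3; strict inequality happens when F is divisible by Z (lost terms).


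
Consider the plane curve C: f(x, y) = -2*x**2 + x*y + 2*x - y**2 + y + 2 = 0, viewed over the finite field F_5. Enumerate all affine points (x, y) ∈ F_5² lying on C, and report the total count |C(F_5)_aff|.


Affine F_5-points: {(0, 2), (0, 4), (2, 1), (2, 2), (3, 0), (3, 4)}; count = 6.

For each of the 25 pairs (x, y) ∈ F_5², evaluate f(x, y) mod 5. Record the zeros.
  x = 0: [0↦2, 1↦2, 2↦0, 3↦1, 4↦0]  zeros at y ∈ {2, 4}
  x = 1: [0↦2, 1↦3, 2↦2, 3↦4, 4↦4]  zeros at y ∈ ∅
  x = 2: [0↦3, 1↦0, 2↦0, 3↦3, 4↦4]  zeros at y ∈ {1, 2}
  x = 3: [0↦0, 1↦3, 2↦4, 3↦3, 4↦0]  zeros at y ∈ {0, 4}
  x = 4: [0↦3, 1↦2, 2↦4, 3↦4, 4↦2]  zeros at y ∈ ∅
Collecting zeros: affine points = {(0, 2), (0, 4), (2, 1), (2, 2), (3, 0), (3, 4)}.
Total count |C(F_5)_aff| = 6.


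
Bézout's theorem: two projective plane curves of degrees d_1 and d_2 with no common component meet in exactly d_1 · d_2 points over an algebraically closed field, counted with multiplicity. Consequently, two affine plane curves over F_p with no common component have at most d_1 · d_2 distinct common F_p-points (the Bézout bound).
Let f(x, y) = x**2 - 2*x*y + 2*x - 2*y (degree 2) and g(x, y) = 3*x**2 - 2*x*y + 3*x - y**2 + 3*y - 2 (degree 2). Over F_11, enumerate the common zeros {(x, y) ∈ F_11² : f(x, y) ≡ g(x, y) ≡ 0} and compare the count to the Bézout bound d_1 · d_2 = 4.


Common zeros: ∅; count = 0; Bézout bound = 4.

deg(f) = 2, deg(g) = 2, so Bézout bound = 4.
Scan x ∈ F_11. For each x, list the y ∈ F_11 with f(x, y) ≡ 0 and those with g(x, y) ≡ 0 (mod 11); the common zeros in that column are the intersection.
  x = 0: f ≡ 0 at y ∈ {0}; g ≡ 0 at y ∈ {1, 2}; common: ∅.
  x = 1: f ≡ 0 at y ∈ {9}; g ≡ 0 at y ∈ ∅; common: ∅.
  x = 2: f ≡ 0 at y ∈ {5}; g ≡ 0 at y ∈ ∅; common: ∅.
  x = 3: f ≡ 0 at y ∈ {6}; g ≡ 0 at y ∈ ∅; common: ∅.
  x = 4: f ≡ 0 at y ∈ {9}; g ≡ 0 at y ∈ {2, 4}; common: ∅.
  x = 5: f ≡ 0 at y ∈ {2}; g ≡ 0 at y ∈ {0, 4}; common: ∅.
  x = 6: f ≡ 0 at y ∈ {5}; g ≡ 0 at y ∈ {3, 10}; common: ∅.
  x = 7: f ≡ 0 at y ∈ {6}; g ≡ 0 at y ∈ {1, 10}; common: ∅.
  x = 8: f ≡ 0 at y ∈ {2}; g ≡ 0 at y ∈ ∅; common: ∅.
  x = 9: f ≡ 0 at y ∈ {0}; g ≡ 0 at y ∈ ∅; common: ∅.
  x = 10: f ≡ 0 at y ∈ ∅; g ≡ 0 at y ∈ ∅; common: ∅.
Collecting: common zeros = ∅, so the count is 0.
Comparison with the Bézout bound: 0 ≤ 4 = deg(f)·deg(g), as expected for curves with no common component (the affine F_11-count falls short of the bound because intersections may lie at infinity, over extension fields, or carry multiplicity).


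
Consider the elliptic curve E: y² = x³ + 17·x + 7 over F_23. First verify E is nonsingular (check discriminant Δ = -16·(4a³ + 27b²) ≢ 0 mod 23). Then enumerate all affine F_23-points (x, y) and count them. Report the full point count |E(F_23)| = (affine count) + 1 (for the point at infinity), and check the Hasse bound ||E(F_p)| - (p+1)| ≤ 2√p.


Affine points = {(1, 5), (1, 18), (2, 7), (2, 16), (3, 4), (3, 19), (4, 1), (4, 22), (6, 7), (6, 16), (7, 3), (7, 20), (10, 2), (10, 21), (15, 7), (15, 16), (18, 2), (18, 21), (19, 6), (19, 17), (22, 9), (22, 14)}; affine count = 22; |E(F_23)| = 23.

Discriminant check: Δ ∝ 4a³ + 27b² = 4·17³ + 27·7² = 4·4913 + 27·49 ≡ 22 (mod 23). Nonzero ⇒ E is nonsingular.
For each x ∈ F_23, compute rhs = x³ + 17·x + 7 mod 23, then count y ∈ F_23 with y² ≡ rhs.
  x = 0: rhs = 7, matching y values: none (0 points).
  x = 1: rhs = 2, matching y values: 5, 18 (2 points).
  x = 2: rhs = 3, matching y values: 7, 16 (2 points).
  x = 3: rhs = 16, matching y values: 4, 19 (2 points).
  x = 4: rhs = 1, matching y values: 1, 22 (2 points).
  x = 5: rhs = 10, matching y values: none (0 points).
  x = 6: rhs = 3, matching y values: 7, 16 (2 points).
  x = 7: rhs = 9, matching y values: 3, 20 (2 points).
  x = 8: rhs = 11, matching y values: none (0 points).
  x = 9: rhs = 15, matching y values: none (0 points).
  x = 10: rhs = 4, matching y values: 2, 21 (2 points).
  x = 11: rhs = 7, matching y values: none (0 points).
  x = 12: rhs = 7, matching y values: none (0 points).
  x = 13: rhs = 10, matching y values: none (0 points).
  x = 14: rhs = 22, matching y values: none (0 points).
  x = 15: rhs = 3, matching y values: 7, 16 (2 points).
  x = 16: rhs = 5, matching y values: none (0 points).
  x = 17: rhs = 11, matching y values: none (0 points).
  x = 18: rhs = 4, matching y values: 2, 21 (2 points).
  x = 19: rhs = 13, matching y values: 6, 17 (2 points).
  x = 20: rhs = 21, matching y values: none (0 points).
  x = 21: rhs = 11, matching y values: none (0 points).
  x = 22: rhs = 12, matching y values: 9, 14 (2 points).
Total affine count: 22.
Full point count |E(F_23)| = 22 + 1 = 23.
Hasse bound: |23 − (23+1)| = |-1| = 1 ≤ 2√23 ≈ 9.5917 ✓.


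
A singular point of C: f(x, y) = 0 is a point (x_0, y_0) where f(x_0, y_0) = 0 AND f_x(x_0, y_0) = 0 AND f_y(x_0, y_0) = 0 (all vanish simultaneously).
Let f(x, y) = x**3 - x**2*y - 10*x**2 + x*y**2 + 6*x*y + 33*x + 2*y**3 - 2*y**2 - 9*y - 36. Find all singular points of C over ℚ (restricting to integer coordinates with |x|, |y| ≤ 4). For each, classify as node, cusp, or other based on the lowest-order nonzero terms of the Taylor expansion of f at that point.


Singular points: {(3, 0)}; classification: node.

Compute partial derivatives:
  f_x = 3*x**2 - 2*x*y - 20*x + y**2 + 6*y + 33.
  f_y = -x**2 + 2*x*y + 6*x + 6*y**2 - 4*y - 9.
Scan x_0 ∈ {−4, ..., 4}. For each x_0, f_y(x_0, y) is a polynomial in y; find its integer roots y ∈ {−4, ..., 4}, then test f_x and f at those candidates.
  x = -4: f_y(-4, y) = 6*y**2 - 12*y - 49; no integer root y with |y| ≤ 4.
  x = -3: f_y(-3, y) = 6*y**2 - 10*y - 36; no integer root y with |y| ≤ 4.
  x = -2: f_y(-2, y) = 6*y**2 - 8*y - 25; no integer root y with |y| ≤ 4.
  x = -1: f_y(-1, y) = 6*y**2 - 6*y - 16; no integer root y with |y| ≤ 4.
  x = 0: f_y(0, y) = 6*y**2 - 4*y - 9; no integer root y with |y| ≤ 4.
  x = 1: f_y(1, y) = 6*y**2 - 2*y - 4; vanishes at y ∈ {1}. (1, 1): f_x = 21 ≠ 0.
  x = 2: f_y(2, y) = 6*y**2 - 1; no integer root y with |y| ≤ 4.
  x = 3: f_y(3, y) = 6*y**2 + 2*y; vanishes at y ∈ {0}. (3, 0): f_x = 0, f = 0 — SINGULAR.
  x = 4: f_y(4, y) = 6*y**2 + 4*y - 1; no integer root y with |y| ≤ 4.
Only singular point on the grid: (3, 0).
Classify: substitute x = 3 + u, y = 0 + v and expand: f = u**3 - u**2*v - u**2 + u*v**2 + 2*v**3 + v**2.
No constant or linear terms (consistent with a singular point). Quadratic part: -u**2 + v**2. Cubic part: u**3 - u**2*v + u*v**2 + 2*v**3.
The quadratic part v**2 - u**2 = (v − u)(v + u) splits into two distinct linear factors, so there are two distinct tangent lines y − 0 = ±(x − 3) — this is a node (ordinary double point).
Classification: node.
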